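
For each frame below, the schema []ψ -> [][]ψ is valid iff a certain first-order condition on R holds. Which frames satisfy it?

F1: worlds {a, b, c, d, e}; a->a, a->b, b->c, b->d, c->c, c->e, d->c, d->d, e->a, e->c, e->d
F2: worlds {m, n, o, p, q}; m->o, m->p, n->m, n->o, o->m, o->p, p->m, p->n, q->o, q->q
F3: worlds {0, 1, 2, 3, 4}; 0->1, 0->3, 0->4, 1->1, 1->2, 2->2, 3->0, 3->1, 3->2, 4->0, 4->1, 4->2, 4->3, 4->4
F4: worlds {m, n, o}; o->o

This is the axiom for transitivity; its first-order frame correspondent is forall x forall y forall z (Rxy & Ryz -> Rxz).
F1: fails — Rbc and Rce but not Rbe.
F2: fails — Rom and Rmo but not Roo.
F3: fails — R01 and R12 but not R02.
F4: ✓.

F4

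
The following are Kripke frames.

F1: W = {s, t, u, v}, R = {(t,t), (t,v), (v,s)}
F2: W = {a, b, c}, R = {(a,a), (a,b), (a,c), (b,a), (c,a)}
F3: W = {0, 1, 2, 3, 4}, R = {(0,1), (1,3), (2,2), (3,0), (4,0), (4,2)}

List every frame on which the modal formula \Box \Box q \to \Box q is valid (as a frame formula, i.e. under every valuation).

Frame correspondent (Sahlqvist): \forall x \forall y (Rxy \to \exists z (Rxz \wedge Rzy)) — i.e. density.
F1: fails — Rvs but no z with Rvz and Rzs.
F2: ✓.
F3: fails — R01 but no z with R0z and Rz1.
Valid on: F2.

F2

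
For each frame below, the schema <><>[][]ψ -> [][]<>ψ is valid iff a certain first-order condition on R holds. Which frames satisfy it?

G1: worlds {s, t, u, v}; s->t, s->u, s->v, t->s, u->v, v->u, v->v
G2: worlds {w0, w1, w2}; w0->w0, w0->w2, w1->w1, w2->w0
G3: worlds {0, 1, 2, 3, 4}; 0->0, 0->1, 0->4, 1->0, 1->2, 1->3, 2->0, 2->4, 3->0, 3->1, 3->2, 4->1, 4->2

G2, G3

This is the axiom for a generalized confluence (Geach) condition; its first-order frame correspondent is forall x forall y forall z ((x R^2 y & x R^2 z) -> exists w (y R^2 w & zRw)).
G1: fails — tR²t, tR²t but no w with tR²w and tRw.
G2: condition met.
G3: condition met.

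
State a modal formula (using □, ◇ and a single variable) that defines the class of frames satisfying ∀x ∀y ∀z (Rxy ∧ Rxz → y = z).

A defining formula is ◇q → □q (the CD axiom).

◇q → □q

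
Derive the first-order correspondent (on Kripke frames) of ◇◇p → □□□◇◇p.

This is a Sahlqvist (Geach-type) schema ◇^2□^0p → □^3◇^2p.
Minimal-valuation argument: fix x; take any y with xR^2y and any z with xR^3z. Set V(p) to the set of worlds R-reachable from y in exactly 0 steps. Then □^0p holds at y, so the antecedent holds at x; validity forces ◇^2p at z, giving a w with zR^2w and yR^0w.
First-order correspondent: ∀x ∀y ∀z ((xR²y ∧ xR³z) → ∃w (y = w ∧ zR²w)).

∀x ∀y ∀z ((xR²y ∧ xR³z) → ∃w (y = w ∧ zR²w))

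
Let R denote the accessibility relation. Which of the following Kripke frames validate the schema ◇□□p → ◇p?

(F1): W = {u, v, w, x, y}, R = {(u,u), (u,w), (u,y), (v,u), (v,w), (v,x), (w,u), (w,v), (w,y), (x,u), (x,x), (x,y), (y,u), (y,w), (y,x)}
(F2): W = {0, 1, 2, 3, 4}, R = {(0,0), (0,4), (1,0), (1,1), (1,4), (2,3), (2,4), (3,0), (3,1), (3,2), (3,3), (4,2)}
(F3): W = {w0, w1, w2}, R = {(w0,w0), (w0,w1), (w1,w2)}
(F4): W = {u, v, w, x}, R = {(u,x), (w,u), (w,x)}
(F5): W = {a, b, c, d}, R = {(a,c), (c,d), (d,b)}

This is the axiom for a generalized confluence (Geach) condition; its first-order frame correspondent is ∀x ∀y (xRy → ∃w (yR²w ∧ xRw)).
(F1): holds.
(F2): holds.
(F3): fails — w0Rw1 but no w with w1R²w and w0Rw.
(F4): fails — uRx but no t with xR²t and uRt.
(F5): fails — aRc but no w with cR²w and aRw.

(F1), (F2)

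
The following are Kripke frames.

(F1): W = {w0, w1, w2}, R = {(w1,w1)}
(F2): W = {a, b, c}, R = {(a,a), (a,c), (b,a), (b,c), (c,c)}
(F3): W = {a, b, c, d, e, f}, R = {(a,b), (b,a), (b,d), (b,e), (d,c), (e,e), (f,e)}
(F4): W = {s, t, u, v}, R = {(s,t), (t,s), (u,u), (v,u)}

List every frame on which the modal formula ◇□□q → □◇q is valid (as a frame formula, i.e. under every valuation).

This is the axiom for a generalized confluence (Geach) condition; its first-order frame correspondent is ∀x ∀y ∀z ((xRy ∧ xRz) → ∃w (yR²w ∧ zRw)).
(F1): ✓.
(F2): ✓.
(F3): fails — bRa, bRa but no w with aR²w and aRw.
(F4): fails — sRt, sRt but no w with tR²w and tRw.
Valid on: (F1), (F2).

(F1), (F2)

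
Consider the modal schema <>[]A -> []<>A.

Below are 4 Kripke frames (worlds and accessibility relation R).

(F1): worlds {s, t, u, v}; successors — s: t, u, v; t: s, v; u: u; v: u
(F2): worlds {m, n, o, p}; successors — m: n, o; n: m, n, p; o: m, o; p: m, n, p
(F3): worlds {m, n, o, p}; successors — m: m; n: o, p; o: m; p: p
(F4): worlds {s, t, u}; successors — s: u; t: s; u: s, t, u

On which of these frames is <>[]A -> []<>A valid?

Frame correspondent (Sahlqvist): forall x forall y forall z (Rxy & Rxz -> exists w (Ryw & Rzw)) — i.e. convergence.
(F1): fails — Rsv and Rst but v and t have no common successor.
(F2): holds.
(F3): fails — Rno and Rnp but o and p have no common successor.
(F4): fails — Rut and Rus but t and s have no common successor.

(F2)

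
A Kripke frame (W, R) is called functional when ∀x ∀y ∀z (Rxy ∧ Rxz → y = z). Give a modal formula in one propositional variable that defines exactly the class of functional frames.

◇r → □r

The condition is partial functionality. The CD schema ◇r → □r defines it.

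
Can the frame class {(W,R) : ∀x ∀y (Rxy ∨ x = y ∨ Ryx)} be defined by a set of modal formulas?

Any modally definable frame class is closed under disjoint unions.
Take 3 disjoint single-world reflexive frames: each is trivially connected, but their disjoint union has 3 worlds with no edge between distinct components, so it is not connected.
So no modal formula (or set of formulas) defines exactly the connected frames.

Not definable by any modal formula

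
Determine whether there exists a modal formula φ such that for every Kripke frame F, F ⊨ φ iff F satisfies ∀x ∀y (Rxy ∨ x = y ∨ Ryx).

Not definable by any modal formula

Modal frame validity is preserved under disjoint unions.
Take 3 disjoint single-world reflexive frames: each is trivially connected, but their disjoint union has 3 worlds with no edge between distinct components, so it is not connected.
Hence connectedness of R is not modally definable.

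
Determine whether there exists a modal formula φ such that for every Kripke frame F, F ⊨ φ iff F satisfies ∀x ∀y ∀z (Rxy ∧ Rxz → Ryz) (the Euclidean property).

Definable; ◇r → □◇r defines it

This is a Sahlqvist condition; the 5 axiom ◇r → □◇r defines it.
Suppose ◇r→□◇r is valid. Take Rxy, Rxz and set V(r)={y}. Then ◇r at x, so □◇r at x, so ◇r at z, so some w with Rzw has r; w=y, i.e. Rzy. By symmetry of the argument, Ryz.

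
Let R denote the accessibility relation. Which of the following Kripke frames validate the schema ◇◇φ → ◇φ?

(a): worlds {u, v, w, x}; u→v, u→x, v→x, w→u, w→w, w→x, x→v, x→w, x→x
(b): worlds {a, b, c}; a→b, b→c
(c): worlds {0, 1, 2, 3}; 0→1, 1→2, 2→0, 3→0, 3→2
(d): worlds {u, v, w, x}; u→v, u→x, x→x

Frame correspondent (Sahlqvist): ∀x ∀y ∀z (Rxy ∧ Ryz → Rxz) — i.e. transitivity.
(a): fails — Rxw and Rwu but not Rxu.
(b): fails — Rab and Rbc but not Rac.
(c): fails — R12 and R20 but not R10.
(d): holds.
Valid on: (d).

(d)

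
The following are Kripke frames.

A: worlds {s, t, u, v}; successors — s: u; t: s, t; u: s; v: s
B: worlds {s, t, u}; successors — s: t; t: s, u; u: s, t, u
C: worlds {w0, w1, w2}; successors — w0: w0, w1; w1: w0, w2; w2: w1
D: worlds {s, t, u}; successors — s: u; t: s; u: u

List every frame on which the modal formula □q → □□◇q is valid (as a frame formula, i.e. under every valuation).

C

This is the axiom for a generalized confluence (Geach) condition; its first-order frame correspondent is ∀x ∀z (xR²z → ∃w (xRw ∧ zRw)).
A: fails — tR²s but no w with tRw and sRw.
B: fails — tR²s but no w with tRw and sRw.
C: holds.
D: fails — tR²u but no w with tRw and uRw.
Valid on: C.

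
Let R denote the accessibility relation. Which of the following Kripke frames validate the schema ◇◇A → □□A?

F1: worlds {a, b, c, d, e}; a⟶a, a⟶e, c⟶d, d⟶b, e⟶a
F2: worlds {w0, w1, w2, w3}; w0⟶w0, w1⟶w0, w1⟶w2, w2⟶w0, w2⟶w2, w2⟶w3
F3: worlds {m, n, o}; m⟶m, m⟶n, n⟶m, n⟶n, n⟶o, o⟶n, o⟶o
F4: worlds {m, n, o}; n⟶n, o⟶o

F4

The schema corresponds to a generalized confluence (Geach) condition: ∀x ∀y ∀z ((xR²y ∧ xR²z) → ∃w (y = w ∧ z = w)).
F1: fails — aR²a, aR²e but a ≠ e.
F2: fails — w1R²w0, w1R²w2 but w0 ≠ w2.
F3: fails — mR²m, mR²n but m ≠ n.
F4: ✓.
Valid on: F4.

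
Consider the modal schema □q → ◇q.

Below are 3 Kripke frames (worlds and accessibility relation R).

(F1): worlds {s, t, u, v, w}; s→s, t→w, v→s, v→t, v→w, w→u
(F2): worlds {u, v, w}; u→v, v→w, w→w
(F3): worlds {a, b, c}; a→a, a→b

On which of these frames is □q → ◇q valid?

(F2)

This is the axiom for seriality; its first-order frame correspondent is ∀x ∃y Rxy.
(F1): fails — world u has no successor.
(F2): satisfies the condition.
(F3): fails — world b has no successor.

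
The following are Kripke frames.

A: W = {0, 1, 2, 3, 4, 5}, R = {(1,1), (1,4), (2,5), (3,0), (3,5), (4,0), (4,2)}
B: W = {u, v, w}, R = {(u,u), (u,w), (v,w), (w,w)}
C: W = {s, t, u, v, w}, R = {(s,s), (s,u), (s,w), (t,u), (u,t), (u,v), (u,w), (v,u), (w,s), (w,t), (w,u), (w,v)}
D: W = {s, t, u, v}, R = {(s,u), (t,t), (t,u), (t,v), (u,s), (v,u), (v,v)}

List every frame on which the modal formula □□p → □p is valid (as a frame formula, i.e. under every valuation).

B

This is the axiom for density; its first-order frame correspondent is ∀x ∀y (Rxy → ∃z (Rxz ∧ Rzy)).
A: fails — R25 but no z with R2z and Rz5.
B: condition met.
C: fails — Ruw but no z with Ruz and Rzw.
D: fails — Rus but no z with Ruz and Rzs.
Valid on: B.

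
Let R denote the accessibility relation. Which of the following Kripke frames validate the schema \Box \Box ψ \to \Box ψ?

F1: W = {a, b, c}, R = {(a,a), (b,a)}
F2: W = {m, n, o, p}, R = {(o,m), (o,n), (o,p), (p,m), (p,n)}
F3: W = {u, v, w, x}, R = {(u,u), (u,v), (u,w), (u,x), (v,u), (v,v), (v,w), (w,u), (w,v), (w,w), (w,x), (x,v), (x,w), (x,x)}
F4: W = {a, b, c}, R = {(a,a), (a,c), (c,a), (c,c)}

The schema corresponds to density: \forall x \forall y (Rxy \to \exists z (Rxz \wedge Rzy)).
F1: holds.
F2: fails — Rpm but no z with Rpz and Rzm.
F3: holds.
F4: holds.
Valid on: F1, F3, F4.

F1, F3, F4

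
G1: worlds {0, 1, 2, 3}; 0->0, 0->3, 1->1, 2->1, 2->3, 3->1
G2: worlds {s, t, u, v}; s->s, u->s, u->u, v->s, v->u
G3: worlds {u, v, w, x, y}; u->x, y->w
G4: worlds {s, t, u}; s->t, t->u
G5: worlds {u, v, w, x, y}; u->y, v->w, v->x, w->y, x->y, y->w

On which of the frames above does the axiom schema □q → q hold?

This is the axiom for reflexivity; its first-order frame correspondent is ∀x Rxx.
G1: fails — world 2 does not see itself.
G2: fails — world t does not see itself.
G3: fails — world u does not see itself.
G4: fails — world s does not see itself.
G5: fails — world u does not see itself.
Valid on no frame.

none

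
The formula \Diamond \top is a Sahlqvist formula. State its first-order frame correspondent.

seriality: \forall x \exists y Rxy

◇⊤ holds at w iff w has a successor, so frame-validity of ◇⊤ is exactly seriality. Equivalently via □φ → ◇φ:
Suppose □φ→◇φ is valid. At any x set V(φ)=W. Then □φ at x, so ◇φ at x, so x has a successor.
Conversely, on a frame with seriality the schema holds at every world under every valuation.
Frame condition: \forall x \exists y Rxy.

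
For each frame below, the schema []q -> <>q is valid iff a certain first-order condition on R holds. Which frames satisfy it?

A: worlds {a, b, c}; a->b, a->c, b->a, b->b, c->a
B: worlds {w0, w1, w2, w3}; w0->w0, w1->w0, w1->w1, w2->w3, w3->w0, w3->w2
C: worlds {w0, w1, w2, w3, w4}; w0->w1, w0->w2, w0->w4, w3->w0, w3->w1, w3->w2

A, B

The schema corresponds to seriality: forall x exists y Rxy.
A: condition met.
B: condition met.
C: fails — world w1 has no successor.
Valid on: A, B.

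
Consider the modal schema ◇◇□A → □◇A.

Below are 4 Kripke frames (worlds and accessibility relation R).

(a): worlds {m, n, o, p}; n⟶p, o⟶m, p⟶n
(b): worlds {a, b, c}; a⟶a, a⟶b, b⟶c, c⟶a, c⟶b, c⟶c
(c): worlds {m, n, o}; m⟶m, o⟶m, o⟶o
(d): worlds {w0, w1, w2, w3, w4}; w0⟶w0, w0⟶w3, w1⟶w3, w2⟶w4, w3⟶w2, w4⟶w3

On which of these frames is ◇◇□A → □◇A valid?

(c)

The schema corresponds to a generalized confluence (Geach) condition: ∀x ∀y ∀z ((xR²y ∧ xRz) → ∃w (yRw ∧ zRw)).
(a): fails — nR²n, nRp but no w with nRw and pRw.
(b): fails — aR²a, aRb but no w with aRw and bRw.
(c): ✓.
(d): fails — w0R²w0, w0Rw3 but no w with w0Rw and w3Rw.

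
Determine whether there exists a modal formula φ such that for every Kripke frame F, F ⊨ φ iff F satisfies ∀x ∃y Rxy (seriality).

Yes: it is seriality, defined by the D schema □r → ◇r.

Yes, by □r → ◇r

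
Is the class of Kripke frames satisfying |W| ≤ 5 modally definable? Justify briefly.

If a class were modally definable it would be closed under disjoint unions (Goldblatt–Thomason).
Any modal formula valid on each of 6 disjoint one-world frames is valid on their disjoint union (validity is preserved under disjoint unions). Each one-world frame has |W|=1≤5, but the union has |W|=6.
So no modal formula (or set of formulas) defines exactly the |W|≤5 frames.

Not modally definable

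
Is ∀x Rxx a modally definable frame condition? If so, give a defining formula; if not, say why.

This is a Sahlqvist condition; the T axiom □r → r defines it.
Suppose □r→r is valid. At any x set V(r)={w : Rxw}. Then □r holds at x, so r holds at x, i.e. Rxx.

Definable; □r → r defines it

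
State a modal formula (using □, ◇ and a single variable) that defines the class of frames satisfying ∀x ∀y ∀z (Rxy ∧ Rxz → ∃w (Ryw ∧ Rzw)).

◇□p → □◇p

A defining formula is ◇□p → □◇p (the .2 axiom).
Suppose ◇□p→□◇p is valid. Take Rxy, Rxz and set V(p)={w : Ryw}. Then □p at y so ◇□p at x, so □◇p at x, so ◇p at z, giving w with Rzw and Ryw.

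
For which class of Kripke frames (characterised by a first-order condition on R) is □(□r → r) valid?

Suppose □(□r→r) is valid. Take Rxy and set V(r)={w : Ryw}. Then at y, □r holds; since □(□r→r) at x, □r→r at y, so r at y, i.e. Ryy.
Conversely, on a frame with shift-reflexivity the schema holds at every world under every valuation.
So the correspondent is shift-reflexivity.

Shift-reflexivity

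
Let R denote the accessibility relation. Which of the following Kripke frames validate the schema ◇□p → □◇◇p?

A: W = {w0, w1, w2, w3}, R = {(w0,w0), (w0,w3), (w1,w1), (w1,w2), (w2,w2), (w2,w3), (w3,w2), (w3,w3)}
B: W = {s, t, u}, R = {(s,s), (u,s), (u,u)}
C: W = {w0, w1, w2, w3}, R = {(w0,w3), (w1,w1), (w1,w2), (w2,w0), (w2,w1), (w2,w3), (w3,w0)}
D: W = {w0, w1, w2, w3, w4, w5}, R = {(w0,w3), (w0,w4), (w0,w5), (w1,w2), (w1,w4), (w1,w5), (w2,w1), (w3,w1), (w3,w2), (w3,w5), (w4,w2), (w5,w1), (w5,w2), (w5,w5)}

A, B

This is the axiom for a generalized confluence (Geach) condition; its first-order frame correspondent is ∀x ∀y ∀z ((xRy ∧ xRz) → ∃w (yRw ∧ zR²w)).
A: condition met.
B: condition met.
C: fails — w0Rw3, w0Rw3 but no w with w3Rw and w3R²w.
D: fails — w0Rw4, w0Rw4 but no w with w4Rw and w4R²w.
Valid on: A, B.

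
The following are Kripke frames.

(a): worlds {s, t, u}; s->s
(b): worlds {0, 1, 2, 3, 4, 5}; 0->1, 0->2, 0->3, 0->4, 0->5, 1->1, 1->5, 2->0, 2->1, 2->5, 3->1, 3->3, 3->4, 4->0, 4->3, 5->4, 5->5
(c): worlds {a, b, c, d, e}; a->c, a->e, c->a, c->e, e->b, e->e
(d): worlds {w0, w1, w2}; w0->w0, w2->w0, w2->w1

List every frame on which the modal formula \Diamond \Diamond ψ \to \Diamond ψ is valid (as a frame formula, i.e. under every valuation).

(a), (d)

Frame correspondent (Sahlqvist): \forall x \forall y (x R^2 y \to \exists w (y = w \wedge xRw)) — i.e. a generalized confluence (Geach) condition.
(a): condition met.
(b): fails — 0R²0 but no w with 0=w and 0Rw.
(c): fails — aR²a but no w with a=w and aRw.
(d): condition met.
Valid on: (a), (d).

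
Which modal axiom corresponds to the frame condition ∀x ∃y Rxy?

□p → ◇p

A defining formula is □p → ◇p (the D axiom).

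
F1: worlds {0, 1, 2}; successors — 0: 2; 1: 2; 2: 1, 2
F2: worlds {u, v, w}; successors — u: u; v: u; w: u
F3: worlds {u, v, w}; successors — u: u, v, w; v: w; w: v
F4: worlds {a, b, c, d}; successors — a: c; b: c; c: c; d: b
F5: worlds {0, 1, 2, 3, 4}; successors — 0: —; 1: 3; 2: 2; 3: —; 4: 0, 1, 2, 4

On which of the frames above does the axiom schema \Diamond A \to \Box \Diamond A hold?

The schema corresponds to the Euclidean property: \forall x \forall y \forall z (Rxy \wedge Rxz \to Ryz).
F1: fails — R21 and R21 but not R11.
F2: holds.
F3: fails — Ruv and Ruv but not Rvv.
F4: fails — Rdb and Rdb but not Rbb.
F5: fails — R13 and R13 but not R33.
Valid on: F2.

F2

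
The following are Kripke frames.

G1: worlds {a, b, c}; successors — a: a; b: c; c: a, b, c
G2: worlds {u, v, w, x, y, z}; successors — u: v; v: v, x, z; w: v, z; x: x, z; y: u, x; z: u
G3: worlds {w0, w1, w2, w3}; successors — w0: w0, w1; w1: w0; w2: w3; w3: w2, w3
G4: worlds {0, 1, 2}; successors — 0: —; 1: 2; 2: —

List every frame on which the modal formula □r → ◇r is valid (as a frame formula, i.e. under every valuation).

G1, G2, G3

The schema corresponds to seriality: ∀x ∃y Rxy.
G1: holds.
G2: holds.
G3: holds.
G4: fails — world 0 has no successor.
Valid on: G1, G2, G3.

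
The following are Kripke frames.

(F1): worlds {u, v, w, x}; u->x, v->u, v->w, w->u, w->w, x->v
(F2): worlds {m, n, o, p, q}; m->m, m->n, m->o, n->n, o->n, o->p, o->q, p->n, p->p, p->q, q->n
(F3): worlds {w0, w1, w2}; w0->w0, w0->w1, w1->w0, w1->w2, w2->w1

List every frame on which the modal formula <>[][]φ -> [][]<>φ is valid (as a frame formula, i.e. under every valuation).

The schema corresponds to a generalized confluence (Geach) condition: forall x forall y forall z ((xRy & x R^2 z) -> exists w (y R^2 w & zRw)).
(F1): fails — vRu, vR²u but no t with uR²t and uRt.
(F2): satisfies the condition.
(F3): satisfies the condition.

(F2), (F3)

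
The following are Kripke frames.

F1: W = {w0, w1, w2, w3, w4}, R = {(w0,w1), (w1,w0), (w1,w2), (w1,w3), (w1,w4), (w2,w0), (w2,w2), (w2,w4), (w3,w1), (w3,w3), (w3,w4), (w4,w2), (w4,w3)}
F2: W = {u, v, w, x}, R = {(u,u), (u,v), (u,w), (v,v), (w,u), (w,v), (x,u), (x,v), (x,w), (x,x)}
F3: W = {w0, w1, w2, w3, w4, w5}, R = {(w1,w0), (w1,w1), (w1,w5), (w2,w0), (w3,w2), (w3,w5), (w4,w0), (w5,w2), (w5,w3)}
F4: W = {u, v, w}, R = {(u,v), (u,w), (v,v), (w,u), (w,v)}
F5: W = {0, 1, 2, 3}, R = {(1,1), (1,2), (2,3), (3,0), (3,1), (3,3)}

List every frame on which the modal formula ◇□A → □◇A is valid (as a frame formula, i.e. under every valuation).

F2, F4

The schema corresponds to convergence: ∀x ∀y ∀z (Rxy ∧ Rxz → ∃w (Ryw ∧ Rzw)).
F1: fails — Rw1w2 and Rw1w0 but w2 and w0 have no common successor.
F2: holds.
F3: fails — Rw1w5 and Rw1w1 but w5 and w1 have no common successor.
F4: holds.
F5: fails — R12 and R11 but 2 and 1 have no common successor.
Valid on: F2, F4.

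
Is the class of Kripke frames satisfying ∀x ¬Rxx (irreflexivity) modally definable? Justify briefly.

Any modally definable frame class is closed under surjective bounded morphisms.
The 5-cycle (worlds a,b,c,d,e with a→b→c→d→e→a) is irreflexive, and the map sending every world to a single reflexive point • is a surjective bounded morphism (forth: every edge maps to (•,•); back: every world has a successor). So any modal formula valid on the 5-cycle is also valid on the reflexive point, which is not irreflexive.
Hence irreflexivity is not modally definable.

Not definable by any modal formula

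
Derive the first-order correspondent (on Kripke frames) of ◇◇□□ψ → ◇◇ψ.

This is a Sahlqvist (Geach-type) schema ◇^2□^2ψ → □^0◇^2ψ.
First-order correspondent: ∀x ∀y (xR²y → ∃w (yR²w ∧ xR²w)).

∀x ∀y (xR²y → ∃w (yR²w ∧ xR²w))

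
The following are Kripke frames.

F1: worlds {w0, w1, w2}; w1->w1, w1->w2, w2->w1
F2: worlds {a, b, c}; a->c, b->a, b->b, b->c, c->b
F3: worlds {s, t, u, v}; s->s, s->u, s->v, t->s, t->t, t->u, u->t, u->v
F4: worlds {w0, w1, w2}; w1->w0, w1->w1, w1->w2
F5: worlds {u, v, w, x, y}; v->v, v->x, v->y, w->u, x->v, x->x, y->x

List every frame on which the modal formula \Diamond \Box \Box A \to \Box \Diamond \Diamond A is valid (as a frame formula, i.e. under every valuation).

F1, F2

Frame correspondent (Sahlqvist): \forall x \forall y \forall z ((xRy \wedge xRz) \to \exists w (y R^2 w \wedge z R^2 w)) — i.e. a generalized confluence (Geach) condition.
F1: holds.
F2: holds.
F3: fails — sRs, sRv but no w with sR²w and vR²w.
F4: fails — w1Rw0, w1Rw0 but no w with w0R²w and w0R²w.
F5: fails — wRu, wRu but no t with uR²t and uR²t.
Valid on: F1, F2.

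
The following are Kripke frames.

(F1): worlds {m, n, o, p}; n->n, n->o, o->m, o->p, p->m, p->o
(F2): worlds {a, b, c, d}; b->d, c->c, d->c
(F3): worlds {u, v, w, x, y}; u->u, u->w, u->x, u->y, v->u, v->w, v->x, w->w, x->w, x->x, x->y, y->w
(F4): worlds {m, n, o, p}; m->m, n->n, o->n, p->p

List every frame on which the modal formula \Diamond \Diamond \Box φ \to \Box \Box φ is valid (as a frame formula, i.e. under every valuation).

This is the axiom for a generalized confluence (Geach) condition; its first-order frame correspondent is \forall x \forall y \forall z ((x R^2 y \wedge x R^2 z) \to \exists w (yRw \wedge z = w)).
(F1): fails — nR²m, nR²m but no w with mRw and m=w.
(F2): ✓.
(F3): fails — uR²w, uR²u but no t with wRt and u=t.
(F4): ✓.
Valid on: (F2), (F4).

(F2), (F4)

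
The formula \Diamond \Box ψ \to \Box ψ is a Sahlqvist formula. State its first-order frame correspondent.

the Euclidean property

This is a form of the 5 axiom.
It corresponds to the Euclidean property: \forall x \forall y \forall z (Rxy \wedge Rxz \to Ryz).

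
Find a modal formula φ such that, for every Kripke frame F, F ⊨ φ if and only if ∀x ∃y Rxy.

□q → ◇q

A defining formula is □q → ◇q (the D axiom).
Suppose □q→◇q is valid. At any x set V(q)=W. Then □q at x, so ◇q at x, so x has a successor.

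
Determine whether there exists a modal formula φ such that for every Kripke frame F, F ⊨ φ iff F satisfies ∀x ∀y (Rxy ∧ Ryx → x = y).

No

Modal frame validity is preserved under surjective bounded morphisms.
The 4-cycle (worlds s,t,u,v with s→t→u→v→s) is antisymmetric. Sending even-indexed worlds to s and odd-indexed worlds to t is a surjective bounded morphism onto the two-world frame with s↔t, which is not antisymmetric.
Hence antisymmetry is not modally definable.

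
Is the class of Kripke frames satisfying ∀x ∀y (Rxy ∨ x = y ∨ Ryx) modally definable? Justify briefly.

If a class were modally definable it would be closed under disjoint unions (Goldblatt–Thomason).
Take 3 disjoint single-world reflexive frames: each is trivially connected, but their disjoint union has 3 worlds with no edge between distinct components, so it is not connected.
Hence connectedness of R is not modally definable.

Not definable by any modal formula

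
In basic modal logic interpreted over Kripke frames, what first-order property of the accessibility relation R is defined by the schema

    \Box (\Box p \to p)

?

Suppose □(□p→p) is valid. Take Rxy and set V(p)={w : Ryw}. Then at y, □p holds; since □(□p→p) at x, □p→p at y, so p at y, i.e. Ryy.

Shift-reflexivity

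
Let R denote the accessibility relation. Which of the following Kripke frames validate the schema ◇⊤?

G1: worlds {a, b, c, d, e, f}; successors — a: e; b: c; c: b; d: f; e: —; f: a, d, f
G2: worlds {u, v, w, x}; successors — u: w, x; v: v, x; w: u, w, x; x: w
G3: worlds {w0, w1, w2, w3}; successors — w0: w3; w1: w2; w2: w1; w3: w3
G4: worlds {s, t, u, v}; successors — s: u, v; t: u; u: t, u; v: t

The schema corresponds to seriality: ∀x ∃y Rxy.
G1: fails — world e has no successor.
G2: ✓.
G3: ✓.
G4: ✓.
Valid on: G2, G3, G4.

G2, G3, G4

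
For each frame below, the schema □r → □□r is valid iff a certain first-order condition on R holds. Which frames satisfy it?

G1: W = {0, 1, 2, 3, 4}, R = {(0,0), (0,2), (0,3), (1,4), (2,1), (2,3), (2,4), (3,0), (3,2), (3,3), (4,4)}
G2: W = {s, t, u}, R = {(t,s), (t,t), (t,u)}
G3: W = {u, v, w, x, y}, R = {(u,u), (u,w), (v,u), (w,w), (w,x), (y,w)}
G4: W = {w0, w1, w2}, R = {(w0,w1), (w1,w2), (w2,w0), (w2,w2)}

This is the axiom for transitivity; its first-order frame correspondent is ∀x ∀y ∀z (Rxy ∧ Ryz → Rxz).
G1: fails — R32 and R21 but not R31.
G2: satisfies the condition.
G3: fails — Ruw and Rwx but not Rux.
G4: fails — Rw1w2 and Rw2w0 but not Rw1w0.

G2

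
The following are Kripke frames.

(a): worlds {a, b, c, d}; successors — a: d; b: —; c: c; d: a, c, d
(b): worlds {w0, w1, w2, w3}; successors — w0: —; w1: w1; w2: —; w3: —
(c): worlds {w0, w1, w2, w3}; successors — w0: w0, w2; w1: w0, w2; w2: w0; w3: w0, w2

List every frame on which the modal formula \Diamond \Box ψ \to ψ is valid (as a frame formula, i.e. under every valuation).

(b)

The schema corresponds to symmetry: \forall x \forall y (Rxy \to Ryx).
(a): fails — Rdc but not Rcd.
(b): satisfies the condition.
(c): fails — Rw1w2 but not Rw2w1.
Valid on: (b).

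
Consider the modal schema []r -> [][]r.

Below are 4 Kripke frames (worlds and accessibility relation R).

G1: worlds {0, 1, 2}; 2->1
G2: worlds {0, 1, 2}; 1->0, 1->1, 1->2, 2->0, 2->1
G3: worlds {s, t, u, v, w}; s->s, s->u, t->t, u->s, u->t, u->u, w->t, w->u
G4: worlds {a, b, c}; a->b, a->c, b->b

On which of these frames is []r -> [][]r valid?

G1, G4

This is the axiom for transitivity; its first-order frame correspondent is forall x forall y forall z (Rxy & Ryz -> Rxz).
G1: satisfies the condition.
G2: fails — R21 and R12 but not R22.
G3: fails — Rwu and Rus but not Rws.
G4: satisfies the condition.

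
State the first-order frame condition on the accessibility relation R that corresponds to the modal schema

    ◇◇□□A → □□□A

This is a Sahlqvist (Geach-type) schema ◇^2□^2A → □^3◇^0A.
Minimal-valuation argument: fix x; take any y with xR^2y and any z with xR^3z. Set V(A) to the set of worlds R-reachable from y in exactly 2 steps. Then □^2A holds at y, so the antecedent holds at x; validity forces ◇^0A at z, giving a w with zR^0w and yR^2w.
First-order correspondent: ∀x ∀y ∀z ((xR²y ∧ xR³z) → ∃w (yR²w ∧ z = w)).

∀x ∀y ∀z ((xR²y ∧ xR³z) → ∃w (yR²w ∧ z = w))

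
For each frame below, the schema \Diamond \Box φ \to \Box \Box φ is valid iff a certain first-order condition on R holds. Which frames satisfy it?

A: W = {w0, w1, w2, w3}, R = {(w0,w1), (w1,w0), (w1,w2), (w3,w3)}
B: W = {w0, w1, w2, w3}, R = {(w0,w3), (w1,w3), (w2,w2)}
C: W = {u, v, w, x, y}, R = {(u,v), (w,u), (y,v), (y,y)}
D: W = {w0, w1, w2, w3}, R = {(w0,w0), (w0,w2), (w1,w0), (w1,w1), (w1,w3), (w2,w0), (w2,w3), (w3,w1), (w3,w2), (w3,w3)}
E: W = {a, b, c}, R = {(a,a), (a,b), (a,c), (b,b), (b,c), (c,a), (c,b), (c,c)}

Frame correspondent (Sahlqvist): \forall x \forall y \forall z ((xRy \wedge x R^2 z) \to \exists w (yRw \wedge z = w)) — i.e. a generalized confluence (Geach) condition.
A: fails — w1Rw2, w1R²w1 but no w with w2Rw and w1=w.
B: ✓.
C: fails — yRv, yR²v but no t with vRt and v=t.
D: fails — w0Rw0, w0R²w3 but no w with w0Rw and w3=w.
E: fails — aRb, aR²a but no w with bRw and a=w.
Valid on: B.

B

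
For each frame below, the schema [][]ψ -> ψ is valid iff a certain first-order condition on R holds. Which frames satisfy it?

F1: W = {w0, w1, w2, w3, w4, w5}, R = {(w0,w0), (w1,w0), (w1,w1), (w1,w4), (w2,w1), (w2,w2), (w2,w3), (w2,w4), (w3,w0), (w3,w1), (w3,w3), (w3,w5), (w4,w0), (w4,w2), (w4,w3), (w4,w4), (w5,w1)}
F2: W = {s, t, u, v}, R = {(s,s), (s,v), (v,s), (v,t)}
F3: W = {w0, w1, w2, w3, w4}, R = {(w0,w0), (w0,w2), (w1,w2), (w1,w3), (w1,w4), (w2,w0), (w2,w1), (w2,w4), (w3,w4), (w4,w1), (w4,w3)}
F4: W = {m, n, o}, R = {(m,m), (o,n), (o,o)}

Frame correspondent (Sahlqvist): forall x exists w (x R^2 w & x = w) — i.e. a generalized confluence (Geach) condition.
F1: fails — at w5 but no w with w5R²w and w5=w.
F2: fails — at t but no w with tR²w and t=w.
F3: satisfies the condition.
F4: fails — at n but no w with nR²w and n=w.
Valid on: F3.

F3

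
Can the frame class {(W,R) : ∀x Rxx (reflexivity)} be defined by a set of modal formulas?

Yes — defined by □p → p

The condition is reflexivity. A defining modal formula is □p → p.
Suppose □p→p is valid. At any x set V(p)={w : Rxw}. Then □p holds at x, so p holds at x, i.e. Rxx.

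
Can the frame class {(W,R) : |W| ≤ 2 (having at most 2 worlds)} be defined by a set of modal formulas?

No

If a class were modally definable it would be closed under disjoint unions (Goldblatt–Thomason).
Any modal formula valid on each of 3 disjoint one-world frames is valid on their disjoint union (validity is preserved under disjoint unions). Each one-world frame has |W|=1≤2, but the union has |W|=3.
So no modal formula (or set of formulas) defines exactly the |W|≤2 frames.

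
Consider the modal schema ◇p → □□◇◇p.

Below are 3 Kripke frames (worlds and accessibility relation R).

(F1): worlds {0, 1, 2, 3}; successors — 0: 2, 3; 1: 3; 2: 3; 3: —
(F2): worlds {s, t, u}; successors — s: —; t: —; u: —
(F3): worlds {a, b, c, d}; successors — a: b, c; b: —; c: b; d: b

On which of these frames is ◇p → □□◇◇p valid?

The schema corresponds to a generalized confluence (Geach) condition: ∀x ∀y ∀z ((xRy ∧ xR²z) → ∃w (y = w ∧ zR²w)).
(F1): fails — 0R2, 0R²3 but no w with 2=w and 3R²w.
(F2): ✓.
(F3): fails — aRb, aR²b but no w with b=w and bR²w.

(F2)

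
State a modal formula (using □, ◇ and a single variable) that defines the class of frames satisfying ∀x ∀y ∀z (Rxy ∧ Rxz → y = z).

◇ψ → □ψ

The condition is partial functionality. The CD schema ◇ψ → □ψ defines it.
Suppose ◇ψ→□ψ is valid. Take Rxy, Rxz and set V(ψ)={y}. Then ◇ψ at x, so □ψ at x, so ψ at z, i.e. z=y.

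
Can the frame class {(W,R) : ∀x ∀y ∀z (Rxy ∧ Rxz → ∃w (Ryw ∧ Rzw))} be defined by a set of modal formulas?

Yes — defined by ◇□r → □◇r

Yes: it is convergence, defined by the .2 schema ◇□r → □◇r.
Suppose ◇□r→□◇r is valid. Take Rxy, Rxz and set V(r)={w : Ryw}. Then □r at y so ◇□r at x, so □◇r at x, so ◇r at z, giving w with Rzw and Ryw.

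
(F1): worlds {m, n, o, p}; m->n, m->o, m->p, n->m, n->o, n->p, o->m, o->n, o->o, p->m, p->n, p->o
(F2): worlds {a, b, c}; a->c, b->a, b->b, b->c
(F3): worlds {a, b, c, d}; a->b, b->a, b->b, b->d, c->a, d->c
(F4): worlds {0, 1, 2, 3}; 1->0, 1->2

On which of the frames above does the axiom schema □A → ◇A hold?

This is the axiom for seriality; its first-order frame correspondent is ∀x ∃y Rxy.
(F1): ✓.
(F2): fails — world c has no successor.
(F3): ✓.
(F4): fails — world 0 has no successor.
Valid on: (F1), (F3).

(F1), (F3)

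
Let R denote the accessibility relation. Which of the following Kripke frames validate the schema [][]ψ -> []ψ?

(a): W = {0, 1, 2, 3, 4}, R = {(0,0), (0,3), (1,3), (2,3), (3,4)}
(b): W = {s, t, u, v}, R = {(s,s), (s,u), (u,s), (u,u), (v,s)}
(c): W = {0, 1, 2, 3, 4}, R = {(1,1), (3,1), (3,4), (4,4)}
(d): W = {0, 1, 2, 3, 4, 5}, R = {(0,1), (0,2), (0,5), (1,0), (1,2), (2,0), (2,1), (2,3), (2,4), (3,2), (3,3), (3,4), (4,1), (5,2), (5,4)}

Frame correspondent (Sahlqvist): forall x forall y (Rxy -> exists z (Rxz & Rzy)) — i.e. density.
(a): fails — R34 but no z with R3z and Rz4.
(b): satisfies the condition.
(c): satisfies the condition.
(d): fails — R52 but no z with R5z and Rz2.
Valid on: (b), (c).

(b), (c)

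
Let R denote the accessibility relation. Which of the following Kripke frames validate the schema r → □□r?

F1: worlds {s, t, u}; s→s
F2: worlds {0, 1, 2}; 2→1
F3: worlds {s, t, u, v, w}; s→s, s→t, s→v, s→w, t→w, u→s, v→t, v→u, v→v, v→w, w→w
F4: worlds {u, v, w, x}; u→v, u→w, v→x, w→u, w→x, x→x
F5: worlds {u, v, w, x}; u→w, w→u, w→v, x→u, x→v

Frame correspondent (Sahlqvist): ∀x ∀z (xR²z → ∃w (x = w ∧ z = w)) — i.e. a generalized confluence (Geach) condition.
F1: holds.
F2: holds.
F3: fails — sR²t but s ≠ t.
F4: fails — uR²x but u ≠ x.
F5: fails — uR²v but u ≠ v.
Valid on: F1, F2.

F1, F2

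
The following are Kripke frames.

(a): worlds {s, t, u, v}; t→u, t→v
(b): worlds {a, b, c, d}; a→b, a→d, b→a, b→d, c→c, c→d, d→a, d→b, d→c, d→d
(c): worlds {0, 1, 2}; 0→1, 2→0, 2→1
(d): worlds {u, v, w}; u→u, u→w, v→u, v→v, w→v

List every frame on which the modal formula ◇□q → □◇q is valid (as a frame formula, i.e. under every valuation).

The schema corresponds to convergence: ∀x ∀y ∀z (Rxy ∧ Rxz → ∃w (Ryw ∧ Rzw)).
(a): fails — Rtu and Rtu but u and u have no common successor.
(b): satisfies the condition.
(c): fails — R01 and R01 but 1 and 1 have no common successor.
(d): fails — Ruw and Ruu but w and u have no common successor.

(b)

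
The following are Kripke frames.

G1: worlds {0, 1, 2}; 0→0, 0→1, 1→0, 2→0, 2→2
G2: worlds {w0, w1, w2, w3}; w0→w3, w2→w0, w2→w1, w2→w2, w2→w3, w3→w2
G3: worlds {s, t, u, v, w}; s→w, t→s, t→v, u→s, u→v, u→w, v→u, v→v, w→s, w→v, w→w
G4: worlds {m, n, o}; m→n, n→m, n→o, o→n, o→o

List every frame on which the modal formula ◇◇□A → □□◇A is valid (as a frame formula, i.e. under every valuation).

Frame correspondent (Sahlqvist): ∀x ∀y ∀z ((xR²y ∧ xR²z) → ∃w (yRw ∧ zRw)) — i.e. a generalized confluence (Geach) condition.
G1: ✓.
G2: fails — w2R²w0, w2R²w1 but no w with w0Rw and w1Rw.
G3: fails — sR²s, sR²v but no w* with sRw* and vRw*.
G4: fails — oR²m, oR²n but no w with mRw and nRw.
Valid on: G1.

G1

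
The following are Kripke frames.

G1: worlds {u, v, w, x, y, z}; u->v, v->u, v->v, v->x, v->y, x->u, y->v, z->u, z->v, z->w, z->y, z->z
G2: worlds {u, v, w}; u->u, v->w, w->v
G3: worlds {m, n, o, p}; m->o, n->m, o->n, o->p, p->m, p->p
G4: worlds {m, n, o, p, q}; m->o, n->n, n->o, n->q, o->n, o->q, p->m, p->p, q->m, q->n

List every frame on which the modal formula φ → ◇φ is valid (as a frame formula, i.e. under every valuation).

The schema corresponds to reflexivity: ∀x Rxx.
G1: fails — world u does not see itself.
G2: fails — world v does not see itself.
G3: fails — world m does not see itself.
G4: fails — world m does not see itself.

none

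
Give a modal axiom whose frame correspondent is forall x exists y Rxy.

□r → ◇r

A defining formula is □r → ◇r (the D axiom).
Suppose □r→◇r is valid. At any x set V(r)=W. Then □r at x, so ◇r at x, so x has a successor.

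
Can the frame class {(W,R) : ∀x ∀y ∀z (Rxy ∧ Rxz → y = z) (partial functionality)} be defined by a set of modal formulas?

The condition is partial functionality. A defining modal formula is ◇p → □p.
Suppose ◇p→□p is valid. Take Rxy, Rxz and set V(p)={y}. Then ◇p at x, so □p at x, so p at z, i.e. z=y.

Yes — defined by ◇p → □p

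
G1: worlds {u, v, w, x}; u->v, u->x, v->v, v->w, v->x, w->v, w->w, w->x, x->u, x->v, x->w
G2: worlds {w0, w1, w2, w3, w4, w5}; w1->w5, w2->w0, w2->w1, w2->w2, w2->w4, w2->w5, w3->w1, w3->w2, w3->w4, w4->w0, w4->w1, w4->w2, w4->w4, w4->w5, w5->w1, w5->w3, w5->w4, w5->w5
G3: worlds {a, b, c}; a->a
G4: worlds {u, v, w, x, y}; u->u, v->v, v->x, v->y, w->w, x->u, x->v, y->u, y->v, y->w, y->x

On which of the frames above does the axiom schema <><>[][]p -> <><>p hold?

G1, G3, G4

The schema corresponds to a generalized confluence (Geach) condition: forall x forall y (x R^2 y -> exists w (y R^2 w & x R^2 w)).
G1: holds.
G2: fails — w2R²w0 but no w with w0R²w and w2R²w.
G3: holds.
G4: holds.
Valid on: G1, G3, G4.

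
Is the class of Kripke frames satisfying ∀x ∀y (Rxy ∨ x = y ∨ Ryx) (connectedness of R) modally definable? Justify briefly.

Not definable by any modal formula

If a class were modally definable it would be closed under disjoint unions (Goldblatt–Thomason).
Take 4 disjoint single-world reflexive frames: each is trivially connected, but their disjoint union has 4 worlds with no edge between distinct components, so it is not connected.
Hence connectedness of R is not modally definable.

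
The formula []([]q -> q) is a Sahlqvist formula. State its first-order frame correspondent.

Shift-reflexivity

Suppose □(□q→q) is valid. Take Rxy and set V(q)={w : Ryw}. Then at y, □q holds; since □(□q→q) at x, □q→q at y, so q at y, i.e. Ryy.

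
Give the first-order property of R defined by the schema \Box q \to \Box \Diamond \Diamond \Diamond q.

\forall x \forall z (xRz \to \exists w (xRw \wedge z R^3 w))

This is a Sahlqvist (Geach-type) schema ◇^0□^1q → □^1◇^3q.
Minimal-valuation argument: fix x; take any y with xR^0y and any z with xR^1z. Set V(q) to the set of worlds R-reachable from y in exactly 1 step. Then □^1q holds at y, so the antecedent holds at x; validity forces ◇^3q at z, giving a w with zR^3w and yR^1w.
First-order correspondent: \forall x \forall z (xRz \to \exists w (xRw \wedge z R^3 w)).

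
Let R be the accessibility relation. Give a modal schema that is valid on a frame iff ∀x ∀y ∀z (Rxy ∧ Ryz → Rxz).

□r → □□r

A defining formula is □r → □□r (the 4 axiom).
Suppose □r→□□r is valid. Take Rxy, Ryz and set V(r)={w : Rxw}. Then □r at x, so □□r at x, so □r at y, so r at z, i.e. Rxz.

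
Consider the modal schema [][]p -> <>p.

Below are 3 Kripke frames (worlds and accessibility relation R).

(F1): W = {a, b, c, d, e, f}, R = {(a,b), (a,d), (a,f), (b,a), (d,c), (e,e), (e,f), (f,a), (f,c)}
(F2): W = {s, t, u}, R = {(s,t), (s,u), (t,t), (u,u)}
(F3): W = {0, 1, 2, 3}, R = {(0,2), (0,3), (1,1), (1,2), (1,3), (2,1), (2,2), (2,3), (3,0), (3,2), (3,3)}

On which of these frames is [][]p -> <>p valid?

Frame correspondent (Sahlqvist): forall x exists w (x R^2 w & xRw) — i.e. a generalized confluence (Geach) condition.
(F1): fails — at a but no w with aR²w and aRw.
(F2): satisfies the condition.
(F3): satisfies the condition.

(F2), (F3)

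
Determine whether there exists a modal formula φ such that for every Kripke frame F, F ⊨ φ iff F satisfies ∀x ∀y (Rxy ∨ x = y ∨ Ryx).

Not definable by any modal formula

If a class were modally definable it would be closed under disjoint unions (Goldblatt–Thomason).
Take 4 disjoint single-world reflexive frames: each is trivially connected, but their disjoint union has 4 worlds with no edge between distinct components, so it is not connected.
So the class is not modally definable.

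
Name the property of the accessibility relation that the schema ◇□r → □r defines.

This schema is equivalent to the 5 axiom ◇r → □◇r.
Its frame correspondent is the Euclidean property — ∀x ∀y ∀z (Rxy ∧ Rxz → Ryz).

the Euclidean property: ∀x ∀y ∀z (Rxy ∧ Rxz → Ryz)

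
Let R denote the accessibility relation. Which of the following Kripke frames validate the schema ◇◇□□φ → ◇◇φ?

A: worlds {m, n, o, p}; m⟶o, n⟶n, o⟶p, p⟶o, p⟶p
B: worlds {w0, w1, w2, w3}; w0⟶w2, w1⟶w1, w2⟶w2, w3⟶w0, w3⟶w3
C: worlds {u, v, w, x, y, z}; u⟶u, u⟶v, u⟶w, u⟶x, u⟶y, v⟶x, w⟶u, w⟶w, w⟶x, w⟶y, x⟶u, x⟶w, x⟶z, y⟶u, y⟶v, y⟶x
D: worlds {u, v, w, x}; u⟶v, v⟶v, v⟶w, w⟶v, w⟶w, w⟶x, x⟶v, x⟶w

A, B, D

This is the axiom for a generalized confluence (Geach) condition; its first-order frame correspondent is ∀x ∀y (xR²y → ∃w (yR²w ∧ xR²w)).
A: condition met.
B: condition met.
C: fails — uR²z but no t with zR²t and uR²t.
D: condition met.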